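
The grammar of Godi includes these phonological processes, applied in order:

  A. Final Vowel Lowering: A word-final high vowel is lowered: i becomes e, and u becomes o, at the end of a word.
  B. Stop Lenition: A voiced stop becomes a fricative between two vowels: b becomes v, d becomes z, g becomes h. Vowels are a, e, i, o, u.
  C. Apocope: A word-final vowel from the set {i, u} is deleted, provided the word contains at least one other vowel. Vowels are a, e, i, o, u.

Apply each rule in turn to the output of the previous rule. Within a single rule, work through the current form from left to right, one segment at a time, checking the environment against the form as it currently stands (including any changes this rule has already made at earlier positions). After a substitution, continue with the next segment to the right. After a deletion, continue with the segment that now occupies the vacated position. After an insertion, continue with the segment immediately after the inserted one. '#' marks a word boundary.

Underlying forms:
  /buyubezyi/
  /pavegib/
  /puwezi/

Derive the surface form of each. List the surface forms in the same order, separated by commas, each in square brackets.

[buyuvezye], [pavehib], [puweze]

/buyubezyi/:
  A Final Vowel Lowering: [buyubezyi] → [buyubezye]
  B Stop Lenition: [buyubezye] → [buyuvezye]
  C Apocope: no change — [buyuvezye]
/pavegib/:
  A Final Vowel Lowering: no change — [pavegib]
  B Stop Lenition: [pavegib] → [pavehib]
  C Apocope: no change — [pavehib]
/puwezi/:
  A Final Vowel Lowering: [puwezi] → [puweze]
  B Stop Lenition: no change — [puweze]
  C Apocope: no change — [puweze]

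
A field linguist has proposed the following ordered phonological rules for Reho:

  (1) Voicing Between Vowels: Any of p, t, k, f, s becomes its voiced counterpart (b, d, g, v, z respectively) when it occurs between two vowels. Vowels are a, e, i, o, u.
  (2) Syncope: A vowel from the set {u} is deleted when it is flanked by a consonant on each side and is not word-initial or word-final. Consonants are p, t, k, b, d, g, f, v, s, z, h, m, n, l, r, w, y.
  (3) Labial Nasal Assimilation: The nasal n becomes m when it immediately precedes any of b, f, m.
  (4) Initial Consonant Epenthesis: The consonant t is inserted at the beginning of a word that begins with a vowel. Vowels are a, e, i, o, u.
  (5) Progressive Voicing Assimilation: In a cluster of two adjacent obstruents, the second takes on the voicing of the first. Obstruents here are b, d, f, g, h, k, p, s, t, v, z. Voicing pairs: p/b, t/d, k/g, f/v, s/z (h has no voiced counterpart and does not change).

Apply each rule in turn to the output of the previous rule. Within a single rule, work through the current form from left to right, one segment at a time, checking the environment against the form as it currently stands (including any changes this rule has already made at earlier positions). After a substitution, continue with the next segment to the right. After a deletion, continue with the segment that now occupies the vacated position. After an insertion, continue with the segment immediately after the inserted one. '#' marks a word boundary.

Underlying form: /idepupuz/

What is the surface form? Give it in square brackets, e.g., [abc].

(1) Voicing Between Vowels: [idepupuz] → [idebubuz]
(2) Syncope: [idebubuz] → [idebbz]
(3) Labial Nasal Assimilation: no change — [idebbz]
(4) Initial Consonant Epenthesis: [idebbz] → [tidebbz]
(5) Progressive Voicing Assimilation: no change — [tidebbz]

[tidebbz]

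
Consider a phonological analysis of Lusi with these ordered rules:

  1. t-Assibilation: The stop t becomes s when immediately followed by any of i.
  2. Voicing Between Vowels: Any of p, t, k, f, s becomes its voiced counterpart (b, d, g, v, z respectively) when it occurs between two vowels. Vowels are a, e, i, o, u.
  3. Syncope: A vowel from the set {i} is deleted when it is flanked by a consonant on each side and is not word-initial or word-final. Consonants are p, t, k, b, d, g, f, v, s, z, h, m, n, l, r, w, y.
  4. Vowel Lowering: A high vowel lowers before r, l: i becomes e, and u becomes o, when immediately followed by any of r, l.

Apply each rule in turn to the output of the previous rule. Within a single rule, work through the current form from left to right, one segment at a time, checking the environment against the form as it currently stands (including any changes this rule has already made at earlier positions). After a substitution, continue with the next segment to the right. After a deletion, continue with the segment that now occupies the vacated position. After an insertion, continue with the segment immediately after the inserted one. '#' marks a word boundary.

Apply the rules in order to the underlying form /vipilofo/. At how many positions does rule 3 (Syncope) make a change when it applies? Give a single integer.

2

1 t-Assibilation: no change — [vipilofo]
2 Voicing Between Vowels: [vipilofo] → [vibilovo]
3 Syncope: [vibilovo] → [vblovo]
4 Vowel Lowering: no change — [vblovo]
Rule 3 changed 2 position(s).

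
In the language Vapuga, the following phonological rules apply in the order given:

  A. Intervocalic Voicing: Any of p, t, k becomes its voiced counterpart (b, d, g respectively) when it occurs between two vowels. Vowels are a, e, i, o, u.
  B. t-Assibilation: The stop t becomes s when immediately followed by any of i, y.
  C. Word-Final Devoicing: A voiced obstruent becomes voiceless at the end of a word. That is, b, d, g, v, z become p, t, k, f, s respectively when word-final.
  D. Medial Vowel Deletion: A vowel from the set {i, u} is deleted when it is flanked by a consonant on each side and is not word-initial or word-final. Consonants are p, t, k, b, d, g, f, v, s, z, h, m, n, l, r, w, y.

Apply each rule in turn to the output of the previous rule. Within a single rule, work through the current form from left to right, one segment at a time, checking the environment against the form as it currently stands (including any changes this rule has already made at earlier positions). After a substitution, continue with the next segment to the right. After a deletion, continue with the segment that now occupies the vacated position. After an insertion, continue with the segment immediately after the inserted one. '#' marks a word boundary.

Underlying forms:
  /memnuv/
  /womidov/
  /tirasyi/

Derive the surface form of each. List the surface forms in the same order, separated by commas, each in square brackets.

[memnf], [womdof], [srasyi]

/memnuv/:
  A Intervocalic Voicing: no change — [memnuv]
  B t-Assibilation: no change — [memnuv]
  C Word-Final Devoicing: [memnuv] → [memnuf]
  D Medial Vowel Deletion: [memnuf] → [memnf]
/womidov/:
  A Intervocalic Voicing: no change — [womidov]
  B t-Assibilation: no change — [womidov]
  C Word-Final Devoicing: [womidov] → [womidof]
  D Medial Vowel Deletion: [womidof] → [womdof]
/tirasyi/:
  A Intervocalic Voicing: no change — [tirasyi]
  B t-Assibilation: [tirasyi] → [sirasyi]
  C Word-Final Devoicing: no change — [sirasyi]
  D Medial Vowel Deletion: [sirasyi] → [srasyi]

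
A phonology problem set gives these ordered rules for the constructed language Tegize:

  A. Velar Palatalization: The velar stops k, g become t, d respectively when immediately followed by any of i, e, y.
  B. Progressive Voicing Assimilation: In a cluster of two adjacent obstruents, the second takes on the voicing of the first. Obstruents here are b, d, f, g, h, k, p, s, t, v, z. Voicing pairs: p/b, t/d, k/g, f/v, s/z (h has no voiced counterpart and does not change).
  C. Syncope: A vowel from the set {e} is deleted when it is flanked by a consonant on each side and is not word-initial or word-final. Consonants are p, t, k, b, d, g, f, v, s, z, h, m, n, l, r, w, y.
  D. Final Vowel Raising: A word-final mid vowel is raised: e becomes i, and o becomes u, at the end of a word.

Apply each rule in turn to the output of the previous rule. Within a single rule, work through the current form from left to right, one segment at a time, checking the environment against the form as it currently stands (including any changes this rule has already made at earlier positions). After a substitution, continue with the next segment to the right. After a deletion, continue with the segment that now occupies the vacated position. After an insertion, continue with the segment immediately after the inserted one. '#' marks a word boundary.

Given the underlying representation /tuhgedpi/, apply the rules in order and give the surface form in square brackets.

A Velar Palatalization: [tuhgedpi] → [tuhdedpi]
B Progressive Voicing Assimilation: [tuhdedpi] → [tuhtedbi]
C Syncope: [tuhtedbi] → [tuhtdbi]
D Final Vowel Raising: no change — [tuhtdbi]

[tuhtdbi]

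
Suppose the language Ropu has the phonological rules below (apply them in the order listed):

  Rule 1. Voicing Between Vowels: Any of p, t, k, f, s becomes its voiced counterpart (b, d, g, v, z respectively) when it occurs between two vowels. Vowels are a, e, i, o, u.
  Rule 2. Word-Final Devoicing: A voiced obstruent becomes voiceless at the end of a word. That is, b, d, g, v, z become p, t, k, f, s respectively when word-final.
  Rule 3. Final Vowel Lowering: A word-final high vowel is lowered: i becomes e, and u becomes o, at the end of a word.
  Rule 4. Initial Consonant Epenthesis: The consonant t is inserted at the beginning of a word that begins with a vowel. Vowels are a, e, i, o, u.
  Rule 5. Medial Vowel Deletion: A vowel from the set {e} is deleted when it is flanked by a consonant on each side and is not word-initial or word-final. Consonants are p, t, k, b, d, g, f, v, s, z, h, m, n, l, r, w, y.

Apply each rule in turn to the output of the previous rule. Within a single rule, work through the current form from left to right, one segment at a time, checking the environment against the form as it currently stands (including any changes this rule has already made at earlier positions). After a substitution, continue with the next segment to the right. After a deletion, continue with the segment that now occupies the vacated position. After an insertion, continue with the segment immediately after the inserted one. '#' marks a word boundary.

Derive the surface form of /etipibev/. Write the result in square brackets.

Rule 1 Voicing Between Vowels: [etipibev] → [edibibev]
Rule 2 Word-Final Devoicing: [edibibev] → [edibibef]
Rule 3 Final Vowel Lowering: no change — [edibibef]
Rule 4 Initial Consonant Epenthesis: [edibibef] → [tedibibef]
Rule 5 Medial Vowel Deletion: [tedibibef] → [tdibibf]

[tdibibf]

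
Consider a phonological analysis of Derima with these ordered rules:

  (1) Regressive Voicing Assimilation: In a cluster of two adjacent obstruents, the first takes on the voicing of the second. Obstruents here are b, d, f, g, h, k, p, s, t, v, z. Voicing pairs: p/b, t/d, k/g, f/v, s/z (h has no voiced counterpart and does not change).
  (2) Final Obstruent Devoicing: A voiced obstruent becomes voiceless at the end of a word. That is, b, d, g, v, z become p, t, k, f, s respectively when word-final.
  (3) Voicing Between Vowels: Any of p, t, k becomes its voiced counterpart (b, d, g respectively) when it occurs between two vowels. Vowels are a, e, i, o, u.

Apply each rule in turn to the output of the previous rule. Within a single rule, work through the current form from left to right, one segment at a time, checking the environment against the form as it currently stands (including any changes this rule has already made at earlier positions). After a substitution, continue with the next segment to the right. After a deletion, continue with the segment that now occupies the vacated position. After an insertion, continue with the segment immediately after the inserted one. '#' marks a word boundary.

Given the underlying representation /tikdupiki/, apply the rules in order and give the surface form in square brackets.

(1) Regressive Voicing Assimilation: [tikdupiki] → [tigdupiki]
(2) Final Obstruent Devoicing: no change — [tigdupiki]
(3) Voicing Between Vowels: [tigdupiki] → [tigdubigi]

[tigdubigi]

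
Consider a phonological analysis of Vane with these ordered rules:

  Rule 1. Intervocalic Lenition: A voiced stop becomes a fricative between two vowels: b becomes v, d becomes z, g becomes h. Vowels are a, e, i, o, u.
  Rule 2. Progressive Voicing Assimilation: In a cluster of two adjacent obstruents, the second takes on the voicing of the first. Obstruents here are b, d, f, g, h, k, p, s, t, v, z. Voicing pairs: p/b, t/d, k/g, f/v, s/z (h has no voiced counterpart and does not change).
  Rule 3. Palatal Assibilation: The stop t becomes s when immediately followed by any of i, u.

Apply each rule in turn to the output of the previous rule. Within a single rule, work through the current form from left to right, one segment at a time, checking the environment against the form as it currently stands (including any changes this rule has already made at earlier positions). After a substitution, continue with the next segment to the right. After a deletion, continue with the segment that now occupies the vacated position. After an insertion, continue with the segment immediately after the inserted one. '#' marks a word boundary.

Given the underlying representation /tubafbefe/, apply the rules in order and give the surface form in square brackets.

Rule 1 Intervocalic Lenition: [tubafbefe] → [tuvafbefe]
Rule 2 Progressive Voicing Assimilation: [tuvafbefe] → [tuvafpefe]
Rule 3 Palatal Assibilation: [tuvafpefe] → [suvafpefe]

[suvafpefe]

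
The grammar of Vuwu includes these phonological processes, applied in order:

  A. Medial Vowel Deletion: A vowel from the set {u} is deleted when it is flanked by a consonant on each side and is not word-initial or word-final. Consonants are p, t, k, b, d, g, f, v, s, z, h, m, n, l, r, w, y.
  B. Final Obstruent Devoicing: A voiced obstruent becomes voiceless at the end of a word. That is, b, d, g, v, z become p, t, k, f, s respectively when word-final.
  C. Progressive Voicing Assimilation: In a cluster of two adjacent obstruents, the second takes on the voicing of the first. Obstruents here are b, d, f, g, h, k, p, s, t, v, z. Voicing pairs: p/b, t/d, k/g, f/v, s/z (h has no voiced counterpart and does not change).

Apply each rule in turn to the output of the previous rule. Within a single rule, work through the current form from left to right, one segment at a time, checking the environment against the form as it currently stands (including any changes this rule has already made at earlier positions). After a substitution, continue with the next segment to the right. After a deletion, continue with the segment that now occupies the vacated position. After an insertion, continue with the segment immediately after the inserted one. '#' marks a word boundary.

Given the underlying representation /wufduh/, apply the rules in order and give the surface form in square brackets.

[wfth]

A Medial Vowel Deletion: [wufduh] → [wfdh]
B Final Obstruent Devoicing: no change — [wfdh]
C Progressive Voicing Assimilation: [wfdh] → [wfth]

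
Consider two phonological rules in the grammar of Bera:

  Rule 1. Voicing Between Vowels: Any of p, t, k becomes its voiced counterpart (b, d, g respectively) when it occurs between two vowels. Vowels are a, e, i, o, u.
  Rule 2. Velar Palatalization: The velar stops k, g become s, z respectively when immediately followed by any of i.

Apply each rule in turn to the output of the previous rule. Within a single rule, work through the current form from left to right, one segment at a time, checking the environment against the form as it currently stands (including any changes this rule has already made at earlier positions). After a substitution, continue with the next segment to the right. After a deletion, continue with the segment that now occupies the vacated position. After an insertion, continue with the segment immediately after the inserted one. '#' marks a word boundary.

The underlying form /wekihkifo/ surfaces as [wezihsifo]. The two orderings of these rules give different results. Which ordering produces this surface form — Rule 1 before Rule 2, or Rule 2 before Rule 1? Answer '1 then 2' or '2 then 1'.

Order 1 then 2:
  1 Voicing Between Vowels: [wekihkifo] → [wegihkifo]
  2 Velar Palatalization: [wegihkifo] → [wezihsifo]
  result: [wezihsifo]
Order 2 then 1:
  2 Velar Palatalization: [wekihkifo] → [wesihsifo]
  1 Voicing Between Vowels: no change — [wesihsifo]
  result: [wesihsifo]

1 then 2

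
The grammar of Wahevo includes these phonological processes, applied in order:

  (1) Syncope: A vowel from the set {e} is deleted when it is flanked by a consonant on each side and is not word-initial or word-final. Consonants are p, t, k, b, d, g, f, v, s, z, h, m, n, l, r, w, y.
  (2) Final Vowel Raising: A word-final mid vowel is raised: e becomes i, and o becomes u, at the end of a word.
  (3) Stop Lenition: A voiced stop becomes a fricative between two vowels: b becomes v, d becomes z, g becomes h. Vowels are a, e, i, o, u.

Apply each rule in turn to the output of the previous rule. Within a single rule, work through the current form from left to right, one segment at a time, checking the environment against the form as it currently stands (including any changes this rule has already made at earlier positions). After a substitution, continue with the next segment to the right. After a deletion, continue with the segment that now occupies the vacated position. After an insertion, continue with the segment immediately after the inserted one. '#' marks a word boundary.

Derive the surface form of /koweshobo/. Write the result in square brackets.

[kowshovu]

(1) Syncope: [koweshobo] → [kowshobo]
(2) Final Vowel Raising: [kowshobo] → [kowshobu]
(3) Stop Lenition: [kowshobu] → [kowshovu]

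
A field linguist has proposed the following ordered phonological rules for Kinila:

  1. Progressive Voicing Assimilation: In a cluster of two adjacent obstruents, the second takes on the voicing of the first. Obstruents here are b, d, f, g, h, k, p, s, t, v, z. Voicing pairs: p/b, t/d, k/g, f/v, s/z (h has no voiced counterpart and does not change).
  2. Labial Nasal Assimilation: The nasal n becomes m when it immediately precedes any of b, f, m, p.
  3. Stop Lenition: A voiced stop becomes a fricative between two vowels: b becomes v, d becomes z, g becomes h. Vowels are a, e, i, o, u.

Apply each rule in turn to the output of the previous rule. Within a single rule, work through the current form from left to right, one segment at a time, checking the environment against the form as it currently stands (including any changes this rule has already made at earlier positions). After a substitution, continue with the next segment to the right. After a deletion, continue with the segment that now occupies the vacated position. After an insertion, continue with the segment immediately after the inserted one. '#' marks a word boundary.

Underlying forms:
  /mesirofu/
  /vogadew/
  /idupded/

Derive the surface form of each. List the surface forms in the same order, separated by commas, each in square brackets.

/mesirofu/:
  1 Progressive Voicing Assimilation: no change — [mesirofu]
  2 Labial Nasal Assimilation: no change — [mesirofu]
  3 Stop Lenition: no change — [mesirofu]
/vogadew/:
  1 Progressive Voicing Assimilation: no change — [vogadew]
  2 Labial Nasal Assimilation: no change — [vogadew]
  3 Stop Lenition: [vogadew] → [vohazew]
/idupded/:
  1 Progressive Voicing Assimilation: [idupded] → [idupted]
  2 Labial Nasal Assimilation: no change — [idupted]
  3 Stop Lenition: [idupted] → [izupted]

[mesirofu], [vohazew], [izupted]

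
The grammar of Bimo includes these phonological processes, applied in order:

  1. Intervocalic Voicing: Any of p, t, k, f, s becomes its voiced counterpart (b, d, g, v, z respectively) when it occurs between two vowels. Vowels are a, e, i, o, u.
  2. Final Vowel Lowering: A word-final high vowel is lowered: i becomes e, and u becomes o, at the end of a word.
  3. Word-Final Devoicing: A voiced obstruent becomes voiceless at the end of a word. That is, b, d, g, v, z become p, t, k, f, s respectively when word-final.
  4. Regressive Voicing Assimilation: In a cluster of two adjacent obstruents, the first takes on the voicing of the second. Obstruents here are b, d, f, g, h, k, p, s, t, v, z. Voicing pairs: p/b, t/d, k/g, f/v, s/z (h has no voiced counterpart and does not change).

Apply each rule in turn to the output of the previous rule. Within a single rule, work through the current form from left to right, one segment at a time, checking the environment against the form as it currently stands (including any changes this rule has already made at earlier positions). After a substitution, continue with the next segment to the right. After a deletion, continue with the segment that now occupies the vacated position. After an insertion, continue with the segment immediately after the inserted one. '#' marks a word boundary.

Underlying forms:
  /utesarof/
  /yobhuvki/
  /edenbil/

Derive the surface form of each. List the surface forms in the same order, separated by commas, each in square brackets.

/utesarof/:
  1 Intervocalic Voicing: [utesarof] → [udezarof]
  2 Final Vowel Lowering: no change — [udezarof]
  3 Word-Final Devoicing: no change — [udezarof]
  4 Regressive Voicing Assimilation: no change — [udezarof]
/yobhuvki/:
  1 Intervocalic Voicing: no change — [yobhuvki]
  2 Final Vowel Lowering: [yobhuvki] → [yobhuvke]
  3 Word-Final Devoicing: no change — [yobhuvke]
  4 Regressive Voicing Assimilation: [yobhuvke] → [yophufke]
/edenbil/:
  1 Intervocalic Voicing: no change — [edenbil]
  2 Final Vowel Lowering: no change — [edenbil]
  3 Word-Final Devoicing: no change — [edenbil]
  4 Regressive Voicing Assimilation: no change — [edenbil]

[udezarof], [yophufke], [edenbil]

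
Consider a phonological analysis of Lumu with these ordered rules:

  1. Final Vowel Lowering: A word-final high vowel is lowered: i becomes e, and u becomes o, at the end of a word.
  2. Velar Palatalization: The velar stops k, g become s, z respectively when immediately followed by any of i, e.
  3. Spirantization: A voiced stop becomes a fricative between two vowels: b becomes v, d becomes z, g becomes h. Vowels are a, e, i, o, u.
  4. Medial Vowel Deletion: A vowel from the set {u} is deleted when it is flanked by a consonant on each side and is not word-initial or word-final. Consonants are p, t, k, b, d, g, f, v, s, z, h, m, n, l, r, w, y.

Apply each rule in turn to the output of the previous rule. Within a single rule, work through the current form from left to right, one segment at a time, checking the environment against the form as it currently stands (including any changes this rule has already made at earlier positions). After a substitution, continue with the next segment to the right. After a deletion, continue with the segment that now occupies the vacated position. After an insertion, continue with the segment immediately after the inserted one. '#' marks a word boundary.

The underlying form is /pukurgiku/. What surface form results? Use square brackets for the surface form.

[pkrziko]

1 Final Vowel Lowering: [pukurgiku] → [pukurgiko]
2 Velar Palatalization: [pukurgiko] → [pukurziko]
3 Spirantization: no change — [pukurziko]
4 Medial Vowel Deletion: [pukurziko] → [pkrziko]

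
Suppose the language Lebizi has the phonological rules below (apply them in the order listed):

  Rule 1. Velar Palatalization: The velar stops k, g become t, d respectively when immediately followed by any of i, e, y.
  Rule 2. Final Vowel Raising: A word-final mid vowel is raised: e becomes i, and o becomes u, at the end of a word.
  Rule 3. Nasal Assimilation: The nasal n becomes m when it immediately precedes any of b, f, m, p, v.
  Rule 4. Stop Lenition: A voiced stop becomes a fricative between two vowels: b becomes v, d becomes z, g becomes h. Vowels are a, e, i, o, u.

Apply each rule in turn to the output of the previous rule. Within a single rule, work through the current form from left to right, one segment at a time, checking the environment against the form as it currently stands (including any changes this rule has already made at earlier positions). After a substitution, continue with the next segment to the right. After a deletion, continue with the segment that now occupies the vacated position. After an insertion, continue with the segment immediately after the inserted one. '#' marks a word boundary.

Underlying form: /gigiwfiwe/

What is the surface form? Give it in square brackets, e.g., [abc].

[diziwfiwi]

Rule 1 Velar Palatalization: [gigiwfiwe] → [didiwfiwe]
Rule 2 Final Vowel Raising: [didiwfiwe] → [didiwfiwi]
Rule 3 Nasal Assimilation: no change — [didiwfiwi]
Rule 4 Stop Lenition: [didiwfiwi] → [diziwfiwi]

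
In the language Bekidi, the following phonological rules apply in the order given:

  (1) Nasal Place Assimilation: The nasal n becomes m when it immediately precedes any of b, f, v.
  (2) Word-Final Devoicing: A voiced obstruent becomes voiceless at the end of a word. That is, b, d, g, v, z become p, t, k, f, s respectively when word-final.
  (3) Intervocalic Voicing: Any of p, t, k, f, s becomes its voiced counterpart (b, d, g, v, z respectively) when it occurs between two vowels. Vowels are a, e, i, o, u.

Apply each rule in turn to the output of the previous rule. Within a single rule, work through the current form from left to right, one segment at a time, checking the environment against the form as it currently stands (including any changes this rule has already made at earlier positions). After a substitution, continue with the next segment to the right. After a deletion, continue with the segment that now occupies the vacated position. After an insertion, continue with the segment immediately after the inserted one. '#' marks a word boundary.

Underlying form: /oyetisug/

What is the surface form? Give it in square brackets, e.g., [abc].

[oyedizuk]

(1) Nasal Place Assimilation: no change — [oyetisug]
(2) Word-Final Devoicing: [oyetisug] → [oyetisuk]
(3) Intervocalic Voicing: [oyetisuk] → [oyedizuk]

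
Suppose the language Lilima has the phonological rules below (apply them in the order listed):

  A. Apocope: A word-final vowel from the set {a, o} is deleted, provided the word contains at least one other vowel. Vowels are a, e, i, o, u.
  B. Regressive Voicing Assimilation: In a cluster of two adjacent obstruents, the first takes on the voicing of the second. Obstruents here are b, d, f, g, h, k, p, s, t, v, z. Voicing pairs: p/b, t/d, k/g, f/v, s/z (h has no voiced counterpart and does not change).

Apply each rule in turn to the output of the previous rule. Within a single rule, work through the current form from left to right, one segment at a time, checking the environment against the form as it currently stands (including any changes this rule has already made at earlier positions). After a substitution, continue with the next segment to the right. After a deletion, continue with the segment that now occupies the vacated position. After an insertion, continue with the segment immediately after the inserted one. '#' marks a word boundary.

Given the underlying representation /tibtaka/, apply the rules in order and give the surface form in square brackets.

[tiptak]

A Apocope: [tibtaka] → [tibtak]
B Regressive Voicing Assimilation: [tibtak] → [tiptak]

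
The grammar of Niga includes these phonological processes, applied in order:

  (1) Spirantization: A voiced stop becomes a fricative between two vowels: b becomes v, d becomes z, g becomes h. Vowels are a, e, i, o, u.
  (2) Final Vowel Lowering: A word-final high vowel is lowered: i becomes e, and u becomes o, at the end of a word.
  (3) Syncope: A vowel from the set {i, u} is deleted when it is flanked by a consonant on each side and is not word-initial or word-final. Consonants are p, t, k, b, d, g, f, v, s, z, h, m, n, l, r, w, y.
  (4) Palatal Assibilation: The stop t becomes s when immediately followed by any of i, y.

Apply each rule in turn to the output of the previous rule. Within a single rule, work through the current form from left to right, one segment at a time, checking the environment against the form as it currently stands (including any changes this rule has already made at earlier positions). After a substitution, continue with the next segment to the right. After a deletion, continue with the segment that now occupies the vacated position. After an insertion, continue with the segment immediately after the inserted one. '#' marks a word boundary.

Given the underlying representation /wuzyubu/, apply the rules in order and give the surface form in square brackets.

(1) Spirantization: [wuzyubu] → [wuzyuvu]
(2) Final Vowel Lowering: [wuzyuvu] → [wuzyuvo]
(3) Syncope: [wuzyuvo] → [wzyvo]
(4) Palatal Assibilation: no change — [wzyvo]

[wzyvo]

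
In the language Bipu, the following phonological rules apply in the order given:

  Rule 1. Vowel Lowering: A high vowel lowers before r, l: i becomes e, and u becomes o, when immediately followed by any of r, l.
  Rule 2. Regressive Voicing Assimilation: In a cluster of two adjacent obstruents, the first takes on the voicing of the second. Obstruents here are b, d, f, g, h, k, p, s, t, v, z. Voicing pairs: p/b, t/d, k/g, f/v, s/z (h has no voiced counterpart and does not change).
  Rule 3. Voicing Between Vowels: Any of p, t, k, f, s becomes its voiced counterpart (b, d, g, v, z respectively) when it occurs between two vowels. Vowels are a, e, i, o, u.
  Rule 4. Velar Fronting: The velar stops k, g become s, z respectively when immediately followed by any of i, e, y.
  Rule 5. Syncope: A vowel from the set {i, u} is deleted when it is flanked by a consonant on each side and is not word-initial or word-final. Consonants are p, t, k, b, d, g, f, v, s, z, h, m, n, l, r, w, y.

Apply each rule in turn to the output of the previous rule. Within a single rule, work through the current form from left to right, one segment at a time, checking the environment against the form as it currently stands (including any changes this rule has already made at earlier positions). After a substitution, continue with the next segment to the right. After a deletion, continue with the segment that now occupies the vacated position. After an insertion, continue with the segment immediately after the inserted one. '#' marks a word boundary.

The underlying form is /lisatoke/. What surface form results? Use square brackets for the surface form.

[lzadoze]

Rule 1 Vowel Lowering: no change — [lisatoke]
Rule 2 Regressive Voicing Assimilation: no change — [lisatoke]
Rule 3 Voicing Between Vowels: [lisatoke] → [lizadoge]
Rule 4 Velar Fronting: [lizadoge] → [lizadoze]
Rule 5 Syncope: [lizadoze] → [lzadoze]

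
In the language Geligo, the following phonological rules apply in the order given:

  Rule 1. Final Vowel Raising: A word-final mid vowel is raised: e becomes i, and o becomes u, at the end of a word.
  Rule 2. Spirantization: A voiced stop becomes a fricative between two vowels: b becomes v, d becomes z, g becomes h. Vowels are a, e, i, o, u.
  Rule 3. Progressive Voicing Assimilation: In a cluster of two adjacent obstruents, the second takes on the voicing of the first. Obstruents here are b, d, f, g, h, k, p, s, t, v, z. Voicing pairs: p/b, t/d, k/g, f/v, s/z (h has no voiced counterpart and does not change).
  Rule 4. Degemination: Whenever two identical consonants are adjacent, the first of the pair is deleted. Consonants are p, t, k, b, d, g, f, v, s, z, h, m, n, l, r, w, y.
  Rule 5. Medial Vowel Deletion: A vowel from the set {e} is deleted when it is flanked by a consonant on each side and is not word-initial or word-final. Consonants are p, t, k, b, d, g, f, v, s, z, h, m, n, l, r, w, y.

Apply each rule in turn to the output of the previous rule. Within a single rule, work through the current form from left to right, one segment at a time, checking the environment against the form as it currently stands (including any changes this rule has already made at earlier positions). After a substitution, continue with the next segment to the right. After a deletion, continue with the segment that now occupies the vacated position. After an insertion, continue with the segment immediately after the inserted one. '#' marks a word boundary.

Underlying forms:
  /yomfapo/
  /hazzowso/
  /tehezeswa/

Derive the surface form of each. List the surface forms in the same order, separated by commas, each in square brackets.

[yomfapu], [hazowsu], [thzswa]

/yomfapo/:
  Rule 1 Final Vowel Raising: [yomfapo] → [yomfapu]
  Rule 2 Spirantization: no change — [yomfapu]
  Rule 3 Progressive Voicing Assimilation: no change — [yomfapu]
  Rule 4 Degemination: no change — [yomfapu]
  Rule 5 Medial Vowel Deletion: no change — [yomfapu]
/hazzowso/:
  Rule 1 Final Vowel Raising: [hazzowso] → [hazzowsu]
  Rule 2 Spirantization: no change — [hazzowsu]
  Rule 3 Progressive Voicing Assimilation: no change — [hazzowsu]
  Rule 4 Degemination: [hazzowsu] → [hazowsu]
  Rule 5 Medial Vowel Deletion: no change — [hazowsu]
/tehezeswa/:
  Rule 1 Final Vowel Raising: no change — [tehezeswa]
  Rule 2 Spirantization: no change — [tehezeswa]
  Rule 3 Progressive Voicing Assimilation: no change — [tehezeswa]
  Rule 4 Degemination: no change — [tehezeswa]
  Rule 5 Medial Vowel Deletion: [tehezeswa] → [thzswa]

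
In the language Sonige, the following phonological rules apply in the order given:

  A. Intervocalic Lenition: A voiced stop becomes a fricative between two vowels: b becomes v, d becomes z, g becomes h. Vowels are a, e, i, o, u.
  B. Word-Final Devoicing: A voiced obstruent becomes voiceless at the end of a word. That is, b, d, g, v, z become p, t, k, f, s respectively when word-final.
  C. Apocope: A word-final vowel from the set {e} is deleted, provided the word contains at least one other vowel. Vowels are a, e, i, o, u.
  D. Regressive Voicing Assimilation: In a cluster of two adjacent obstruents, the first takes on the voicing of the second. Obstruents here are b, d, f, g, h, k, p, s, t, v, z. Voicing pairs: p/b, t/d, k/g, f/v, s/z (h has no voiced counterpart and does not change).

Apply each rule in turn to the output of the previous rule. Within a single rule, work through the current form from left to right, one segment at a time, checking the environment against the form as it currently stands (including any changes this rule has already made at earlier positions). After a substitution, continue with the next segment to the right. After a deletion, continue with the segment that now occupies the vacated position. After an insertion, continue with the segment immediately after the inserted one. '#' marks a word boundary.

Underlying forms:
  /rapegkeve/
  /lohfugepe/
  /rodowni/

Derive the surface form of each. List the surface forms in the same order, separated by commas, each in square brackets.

[rapekkev], [lohfuhep], [rozowni]

/rapegkeve/:
  A Intervocalic Lenition: no change — [rapegkeve]
  B Word-Final Devoicing: no change — [rapegkeve]
  C Apocope: [rapegkeve] → [rapegkev]
  D Regressive Voicing Assimilation: [rapegkev] → [rapekkev]
/lohfugepe/:
  A Intervocalic Lenition: [lohfugepe] → [lohfuhepe]
  B Word-Final Devoicing: no change — [lohfuhepe]
  C Apocope: [lohfuhepe] → [lohfuhep]
  D Regressive Voicing Assimilation: no change — [lohfuhep]
/rodowni/:
  A Intervocalic Lenition: [rodowni] → [rozowni]
  B Word-Final Devoicing: no change — [rozowni]
  C Apocope: no change — [rozowni]
  D Regressive Voicing Assimilation: no change — [rozowni]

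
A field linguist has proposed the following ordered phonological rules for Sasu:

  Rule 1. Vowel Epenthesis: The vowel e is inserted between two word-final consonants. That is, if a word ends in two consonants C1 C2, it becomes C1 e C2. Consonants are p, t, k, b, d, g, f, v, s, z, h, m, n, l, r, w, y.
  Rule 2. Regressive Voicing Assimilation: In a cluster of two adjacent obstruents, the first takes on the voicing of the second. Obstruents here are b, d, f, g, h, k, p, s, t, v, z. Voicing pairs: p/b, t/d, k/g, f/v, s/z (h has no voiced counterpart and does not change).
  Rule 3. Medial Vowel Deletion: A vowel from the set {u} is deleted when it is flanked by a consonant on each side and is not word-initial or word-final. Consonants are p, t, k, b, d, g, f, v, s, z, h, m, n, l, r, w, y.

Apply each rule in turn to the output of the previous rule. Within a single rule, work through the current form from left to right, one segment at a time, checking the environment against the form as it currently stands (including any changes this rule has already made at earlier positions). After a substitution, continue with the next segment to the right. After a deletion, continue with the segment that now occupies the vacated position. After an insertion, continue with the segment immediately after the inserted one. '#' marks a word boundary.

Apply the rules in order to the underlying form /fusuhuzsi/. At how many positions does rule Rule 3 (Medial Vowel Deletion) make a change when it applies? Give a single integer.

3

Rule 1 Vowel Epenthesis: no change — [fusuhuzsi]
Rule 2 Regressive Voicing Assimilation: [fusuhuzsi] → [fusuhussi]
Rule 3 Medial Vowel Deletion: [fusuhussi] → [fshssi]
Rule Rule 3 changed 3 position(s).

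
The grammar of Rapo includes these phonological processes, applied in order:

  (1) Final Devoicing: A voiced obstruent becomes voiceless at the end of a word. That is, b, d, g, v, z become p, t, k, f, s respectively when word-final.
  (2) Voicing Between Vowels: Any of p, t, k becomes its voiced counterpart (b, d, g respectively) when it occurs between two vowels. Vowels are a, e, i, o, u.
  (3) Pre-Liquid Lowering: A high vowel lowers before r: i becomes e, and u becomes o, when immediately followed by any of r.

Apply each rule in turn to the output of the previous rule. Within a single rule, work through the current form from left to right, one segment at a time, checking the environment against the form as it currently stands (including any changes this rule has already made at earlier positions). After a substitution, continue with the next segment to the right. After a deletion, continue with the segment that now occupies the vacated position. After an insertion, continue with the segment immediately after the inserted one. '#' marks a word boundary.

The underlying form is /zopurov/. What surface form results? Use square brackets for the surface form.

[zoborof]

(1) Final Devoicing: [zopurov] → [zopurof]
(2) Voicing Between Vowels: [zopurof] → [zoburof]
(3) Pre-Liquid Lowering: [zoburof] → [zoborof]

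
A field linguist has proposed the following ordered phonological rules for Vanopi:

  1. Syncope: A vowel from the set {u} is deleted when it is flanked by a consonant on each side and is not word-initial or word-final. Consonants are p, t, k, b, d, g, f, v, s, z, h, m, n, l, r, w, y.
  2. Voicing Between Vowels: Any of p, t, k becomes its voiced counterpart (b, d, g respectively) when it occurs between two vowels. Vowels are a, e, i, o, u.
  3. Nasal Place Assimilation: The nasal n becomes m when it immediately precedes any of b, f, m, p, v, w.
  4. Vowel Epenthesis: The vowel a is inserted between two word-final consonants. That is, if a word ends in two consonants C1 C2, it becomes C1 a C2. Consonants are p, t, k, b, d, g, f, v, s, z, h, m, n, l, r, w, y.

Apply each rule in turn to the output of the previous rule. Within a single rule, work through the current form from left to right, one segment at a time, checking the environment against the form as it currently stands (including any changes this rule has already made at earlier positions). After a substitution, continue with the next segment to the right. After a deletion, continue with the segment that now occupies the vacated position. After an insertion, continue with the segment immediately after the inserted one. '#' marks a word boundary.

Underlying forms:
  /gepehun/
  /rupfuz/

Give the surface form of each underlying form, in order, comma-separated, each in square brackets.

/gepehun/:
  1 Syncope: [gepehun] → [gepehn]
  2 Voicing Between Vowels: [gepehn] → [gebehn]
  3 Nasal Place Assimilation: no change — [gebehn]
  4 Vowel Epenthesis: [gebehn] → [gebehan]
/rupfuz/:
  1 Syncope: [rupfuz] → [rpfz]
  2 Voicing Between Vowels: no change — [rpfz]
  3 Nasal Place Assimilation: no change — [rpfz]
  4 Vowel Epenthesis: [rpfz] → [rpfaz]

[gebehan], [rpfaz]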